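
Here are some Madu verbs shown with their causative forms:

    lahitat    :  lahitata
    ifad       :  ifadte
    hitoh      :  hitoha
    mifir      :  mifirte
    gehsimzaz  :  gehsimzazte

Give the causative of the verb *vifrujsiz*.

vifrujsizte

The pattern is voicing of the final consonant: -a when the stem ends in a voiceless consonant (*lahitat*, *hitoh*); -te when the stem ends in a voiced consonant (*ifad*, *mifir*, *gehsimzaz*).
*vifrujsiz*: final consonant = /z/, voiced → -te → *vifrujsizte*.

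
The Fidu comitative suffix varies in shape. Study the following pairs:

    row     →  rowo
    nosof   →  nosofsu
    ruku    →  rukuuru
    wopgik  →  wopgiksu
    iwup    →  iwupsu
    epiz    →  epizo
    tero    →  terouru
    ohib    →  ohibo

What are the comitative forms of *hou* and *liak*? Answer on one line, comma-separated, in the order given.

houuru, liaksu

The pattern is voicing of the final sound: -su when the stem ends in a voiceless consonant (*nosof*, *wopgik*, *iwup*); -o when the stem ends in a voiced consonant (*row*, *epiz*, *ohib*); -uru when the stem ends in a vowel (*ruku*, *tero*).
The final sound of *hou* is /u/, which is a vowel, so the suffix is -uru, giving *houuru*.
*liak* — final sound /k/ (a voiceless consonant) → -su → *liaksu*.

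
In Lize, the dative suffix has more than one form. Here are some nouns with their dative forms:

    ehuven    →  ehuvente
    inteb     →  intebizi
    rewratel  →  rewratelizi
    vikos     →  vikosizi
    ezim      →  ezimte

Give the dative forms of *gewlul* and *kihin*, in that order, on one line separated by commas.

gewlulizi, kihinte

The suffix is conditioned by the final consonant: -te when the stem ends in a nasal (*ehuven*, *ezim*); -izi when the stem ends in a non-nasal consonant (*inteb*, *rewratel*, *vikos*).
The final consonant of *gewlul* is /l/, which is non-nasal, so the suffix is -izi, giving *gewlulizi*.
Since the final consonant of *kihin* is /n/ (a nasal), it takes -te, giving *kihinte*.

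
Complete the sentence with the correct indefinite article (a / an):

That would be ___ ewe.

The indefinite article is chosen by the initial *sound* of the following word, not its spelling.
*ewe* begins with the sound /juː/ (pronounced /juː/) — a consonant sound.
So the article is *a*: That would be a ewe.

a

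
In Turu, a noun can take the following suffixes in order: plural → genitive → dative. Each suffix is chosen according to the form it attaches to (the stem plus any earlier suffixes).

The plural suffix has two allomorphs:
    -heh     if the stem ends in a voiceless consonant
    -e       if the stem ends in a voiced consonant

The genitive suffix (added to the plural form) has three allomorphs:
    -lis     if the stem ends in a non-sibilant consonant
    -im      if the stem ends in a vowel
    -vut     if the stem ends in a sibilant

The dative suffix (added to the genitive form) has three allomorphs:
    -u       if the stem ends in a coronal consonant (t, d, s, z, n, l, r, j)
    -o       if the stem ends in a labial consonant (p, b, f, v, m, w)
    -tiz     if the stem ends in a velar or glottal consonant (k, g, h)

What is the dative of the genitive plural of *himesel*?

*himesel* — final consonant /l/ (voiced) → -e → *himesele*.
The plural form *himesele*: final sound = /e/, a vowel → -im → *himeseleim*.
The final consonant of the genitive form *himeseleim* is /m/, which is labial, so the dative suffix is -o, giving *himeseleimo*.

himeseleimo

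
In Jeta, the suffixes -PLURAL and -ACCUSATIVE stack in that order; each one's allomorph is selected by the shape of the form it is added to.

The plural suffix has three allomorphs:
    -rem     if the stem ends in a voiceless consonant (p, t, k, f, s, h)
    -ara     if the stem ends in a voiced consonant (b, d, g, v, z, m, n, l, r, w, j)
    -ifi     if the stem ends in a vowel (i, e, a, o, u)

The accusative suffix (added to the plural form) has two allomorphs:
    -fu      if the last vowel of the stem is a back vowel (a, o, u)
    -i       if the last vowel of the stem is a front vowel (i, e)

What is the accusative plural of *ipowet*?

ipowetremi

The final sound of *ipowet* is /t/, which is a voiceless consonant, so the plural suffix is -rem, giving *ipowetrem*.
The last vowel of the plural form *ipowetrem* is /e/, which is a front vowel, so the accusative suffix is -i, giving *ipowetremi*.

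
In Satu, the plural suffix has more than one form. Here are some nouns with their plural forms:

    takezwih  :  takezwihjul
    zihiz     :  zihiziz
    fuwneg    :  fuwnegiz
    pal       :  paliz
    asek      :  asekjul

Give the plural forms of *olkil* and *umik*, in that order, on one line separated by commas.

olkiliz, umikjul

The pattern is voicing of the final consonant: -jul when the stem ends in a voiceless consonant (*takezwih*, *asek*); -iz when the stem ends in a voiced consonant (*zihiz*, *fuwneg*, *pal*).
The final consonant of *olkil* is /l/, which is voiced, so the suffix is -iz, giving *olkiliz*.
The final consonant of *umik* is /k/, which is voiceless, so the suffix is -jul, giving *umikjul*.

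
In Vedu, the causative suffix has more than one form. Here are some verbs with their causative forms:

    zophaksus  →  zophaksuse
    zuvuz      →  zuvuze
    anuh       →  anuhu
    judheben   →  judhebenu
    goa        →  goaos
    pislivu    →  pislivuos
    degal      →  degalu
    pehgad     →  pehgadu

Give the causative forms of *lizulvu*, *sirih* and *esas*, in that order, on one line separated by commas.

Looking at the final sound of each stem: -e when the stem ends in a sibilant (*zophaksus*, *zuvuz*); -u when the stem ends in a non-sibilant consonant (*anuh*, *judheben*, *degal*, *pehgad*); -os when the stem ends in a vowel (*goa*, *pislivu*).
*lizulvu* — final sound /u/ (a vowel) → -os → *lizulvuos*.
Since the final sound of *sirih* is /h/ (a non-sibilant consonant), it takes -u, giving *sirihu*.
Since the final sound of *esas* is /s/ (a sibilant), it takes -e, giving *esase*.

lizulvuos, sirihu, esase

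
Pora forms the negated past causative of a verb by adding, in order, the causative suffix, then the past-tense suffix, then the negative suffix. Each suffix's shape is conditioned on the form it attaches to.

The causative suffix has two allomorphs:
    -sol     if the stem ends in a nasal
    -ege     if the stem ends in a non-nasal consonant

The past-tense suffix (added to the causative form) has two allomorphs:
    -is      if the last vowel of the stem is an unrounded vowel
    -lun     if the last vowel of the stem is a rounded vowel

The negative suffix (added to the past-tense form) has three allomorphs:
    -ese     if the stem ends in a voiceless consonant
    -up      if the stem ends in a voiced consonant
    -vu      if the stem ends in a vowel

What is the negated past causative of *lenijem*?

lenijemsollunup

*lenijem*: final consonant = /m/, a nasal → -sol → *lenijemsol*.
The last vowel of the causative form *lenijemsol* is /o/, which is a rounded vowel, so the past-tense suffix is -lun, giving *lenijemsollun*.
The past-tense form *lenijemsollun* — final sound /n/ (a voiced consonant) → -up → *lenijemsollunup*.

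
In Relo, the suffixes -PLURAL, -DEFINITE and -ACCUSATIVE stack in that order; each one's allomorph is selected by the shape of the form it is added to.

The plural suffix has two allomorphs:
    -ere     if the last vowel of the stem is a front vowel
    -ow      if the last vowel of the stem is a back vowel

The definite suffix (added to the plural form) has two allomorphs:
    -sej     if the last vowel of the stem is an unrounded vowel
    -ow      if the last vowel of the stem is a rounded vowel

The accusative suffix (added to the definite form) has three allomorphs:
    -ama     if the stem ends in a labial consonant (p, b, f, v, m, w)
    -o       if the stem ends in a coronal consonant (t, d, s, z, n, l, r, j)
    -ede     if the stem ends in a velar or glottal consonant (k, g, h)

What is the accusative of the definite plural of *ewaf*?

ewafowowama

*ewaf*: last vowel = /a/, a back vowel → -ow → *ewafow*.
Since the last vowel of the plural form *ewafow* is /o/ (a rounded vowel), it takes -ow, giving *ewafowow*.
Since the final consonant of the definite form *ewafowow* is /w/ (labial), it takes -ama, giving *ewafowowama*.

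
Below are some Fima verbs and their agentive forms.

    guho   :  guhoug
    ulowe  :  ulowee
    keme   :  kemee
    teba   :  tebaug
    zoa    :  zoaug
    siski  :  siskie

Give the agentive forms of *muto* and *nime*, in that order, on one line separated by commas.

The pattern is front/back vowel harmony: -e when the last vowel of the stem is a front vowel (*ulowe*, *keme*, *siski*); -ug when the last vowel of the stem is a back vowel (*guho*, *teba*, *zoa*).
The last vowel of *muto* is /o/, which is a back vowel, so the suffix is -ug, giving *mutoug*.
*nime*: last vowel = /e/, a front vowel → -e → *nimee*.

mutoug, nimee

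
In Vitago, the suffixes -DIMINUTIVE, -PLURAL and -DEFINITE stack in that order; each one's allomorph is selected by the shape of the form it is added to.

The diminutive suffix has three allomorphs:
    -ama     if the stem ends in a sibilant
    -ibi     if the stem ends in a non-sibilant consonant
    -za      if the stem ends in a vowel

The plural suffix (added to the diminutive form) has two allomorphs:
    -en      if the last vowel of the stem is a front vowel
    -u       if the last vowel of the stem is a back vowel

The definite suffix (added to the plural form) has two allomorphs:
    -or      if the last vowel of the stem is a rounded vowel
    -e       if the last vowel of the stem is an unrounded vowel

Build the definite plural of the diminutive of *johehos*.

*johehos*: final sound = /s/, a sibilant → -ama → *johehosama*.
The diminutive form *johehosama*: last vowel = /a/, a back vowel → -u → *johehosamau*.
The plural form *johehosamau* — last vowel /u/ (a rounded vowel) → -or → *johehosamauor*.

johehosamauor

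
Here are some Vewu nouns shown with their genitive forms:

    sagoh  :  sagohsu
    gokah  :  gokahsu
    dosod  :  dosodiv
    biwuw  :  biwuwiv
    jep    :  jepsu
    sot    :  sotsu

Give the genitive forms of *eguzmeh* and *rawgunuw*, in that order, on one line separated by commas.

eguzmehsu, rawgunuwiv

Looking at the final consonant of each stem: -su when the stem ends in a voiceless consonant (*sagoh*, *gokah*, *jep*, *sot*); -iv when the stem ends in a voiced consonant (*dosod*, *biwuw*).
*eguzmeh*: final consonant = /h/, voiceless → -su → *eguzmehsu*.
Since the final consonant of *rawgunuw* is /w/ (voiced), it takes -iv, giving *rawgunuwiv*.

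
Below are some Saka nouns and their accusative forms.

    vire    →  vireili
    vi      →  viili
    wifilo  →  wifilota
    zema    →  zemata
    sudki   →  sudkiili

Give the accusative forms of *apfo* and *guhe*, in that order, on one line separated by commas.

Looking at the last vowel of each stem: -ili when the last vowel of the stem is a front vowel (*vire*, *vi*, *sudki*); -ta when the last vowel of the stem is a back vowel (*wifilo*, *zema*).
Since the last vowel of *apfo* is /o/ (a back vowel), it takes -ta, giving *apfota*.
*guhe*: last vowel = /e/, a front vowel → -ili → *guheili*.

apfota, guheili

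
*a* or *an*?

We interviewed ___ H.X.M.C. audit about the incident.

an

The indefinite article is chosen by the initial *sound* of the following word, not its spelling.
The initialism *H.X.M.C.* is read letter by letter; the first letter, H, is pronounced /eɪtʃ/, which begins with a vowel sound.
So the article is *an*: We interviewed an H.X.M.C. audit about the incident.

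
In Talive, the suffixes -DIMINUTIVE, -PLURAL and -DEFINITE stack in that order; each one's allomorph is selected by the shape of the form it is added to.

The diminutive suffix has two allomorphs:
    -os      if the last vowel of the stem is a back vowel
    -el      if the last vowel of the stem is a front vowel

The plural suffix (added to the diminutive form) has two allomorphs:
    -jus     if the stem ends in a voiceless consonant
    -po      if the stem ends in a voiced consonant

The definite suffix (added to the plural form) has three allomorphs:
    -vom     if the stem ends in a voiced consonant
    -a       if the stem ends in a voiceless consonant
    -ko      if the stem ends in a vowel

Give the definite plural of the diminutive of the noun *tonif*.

tonifelpoko

*tonif*: last vowel = /i/, a front vowel → -el → *tonifel*.
The diminutive form *tonifel*: final consonant = /l/, voiced → -po → *tonifelpo*.
Since the final sound of the plural form *tonifelpo* is /o/ (a vowel), it takes -ko, giving *tonifelpoko*.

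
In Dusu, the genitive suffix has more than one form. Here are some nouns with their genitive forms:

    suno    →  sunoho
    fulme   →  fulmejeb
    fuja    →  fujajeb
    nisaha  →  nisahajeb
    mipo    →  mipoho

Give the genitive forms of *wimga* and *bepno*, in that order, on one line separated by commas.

wimgajeb, bepnoho

Looking at the last vowel of each stem: -ho when the last vowel of the stem is a rounded vowel (*suno*, *mipo*); -jeb when the last vowel of the stem is an unrounded vowel (*fulme*, *fuja*, *nisaha*).
Since the last vowel of *wimga* is /a/ (an unrounded vowel), it takes -jeb, giving *wimgajeb*.
The last vowel of *bepno* is /o/, which is a rounded vowel, so the suffix is -ho, giving *bepnoho*.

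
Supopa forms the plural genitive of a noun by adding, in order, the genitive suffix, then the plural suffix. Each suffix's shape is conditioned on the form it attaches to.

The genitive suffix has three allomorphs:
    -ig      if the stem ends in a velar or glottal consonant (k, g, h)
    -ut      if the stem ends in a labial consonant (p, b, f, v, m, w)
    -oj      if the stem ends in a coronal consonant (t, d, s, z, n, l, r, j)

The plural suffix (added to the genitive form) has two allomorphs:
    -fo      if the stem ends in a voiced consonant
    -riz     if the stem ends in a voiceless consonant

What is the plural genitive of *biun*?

biunojfo

Since the final consonant of *biun* is /n/ (coronal), it takes -oj, giving *biunoj*.
The final consonant of the genitive form *biunoj* is /j/, which is voiced, so the plural suffix is -fo, giving *biunojfo*.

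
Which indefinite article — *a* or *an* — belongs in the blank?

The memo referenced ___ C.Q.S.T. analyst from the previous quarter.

a

The indefinite article is chosen by the initial *sound* of the following word, not its spelling.
The initialism *C.Q.S.T.* is read letter by letter; the first letter, C, is pronounced /siː/, which begins with a consonant sound.
So the article is *a*: The memo referenced a C.Q.S.T. analyst from the previous quarter.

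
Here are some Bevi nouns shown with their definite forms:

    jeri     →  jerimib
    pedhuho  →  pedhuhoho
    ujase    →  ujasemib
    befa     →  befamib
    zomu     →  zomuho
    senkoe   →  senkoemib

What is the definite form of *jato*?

jatoho

The alternation tracks the last vowel of the stem — -ho when the last vowel of the stem is a rounded vowel (*pedhuho*, *zomu*); -mib when the last vowel of the stem is an unrounded vowel (*jeri*, *ujase*, *befa*, *senkoe*).
*jato* — last vowel /o/ (a rounded vowel) → -ho → *jatoho*.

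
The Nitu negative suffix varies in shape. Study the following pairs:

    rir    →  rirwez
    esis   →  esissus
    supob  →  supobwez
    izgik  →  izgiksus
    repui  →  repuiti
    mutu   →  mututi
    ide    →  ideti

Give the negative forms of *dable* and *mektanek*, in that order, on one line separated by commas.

Looking at the final sound of each stem: -sus when the stem ends in a voiceless consonant (*esis*, *izgik*); -wez when the stem ends in a voiced consonant (*rir*, *supob*); -ti when the stem ends in a vowel (*repui*, *mutu*, *ide*).
*dable*: final sound = /e/, a vowel → -ti → *dableti*.
*mektanek*: final sound = /k/, a voiceless consonant → -sus → *mektaneksus*.

dableti, mektaneksus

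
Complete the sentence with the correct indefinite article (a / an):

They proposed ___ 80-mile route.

The indefinite article is chosen by the initial *sound* of the following word, not its spelling.
The number *80* is spoken "eighty", beginning with /ˈeɪti/ — a vowel sound.
So the article is *an*: They proposed an 80-mile route.

an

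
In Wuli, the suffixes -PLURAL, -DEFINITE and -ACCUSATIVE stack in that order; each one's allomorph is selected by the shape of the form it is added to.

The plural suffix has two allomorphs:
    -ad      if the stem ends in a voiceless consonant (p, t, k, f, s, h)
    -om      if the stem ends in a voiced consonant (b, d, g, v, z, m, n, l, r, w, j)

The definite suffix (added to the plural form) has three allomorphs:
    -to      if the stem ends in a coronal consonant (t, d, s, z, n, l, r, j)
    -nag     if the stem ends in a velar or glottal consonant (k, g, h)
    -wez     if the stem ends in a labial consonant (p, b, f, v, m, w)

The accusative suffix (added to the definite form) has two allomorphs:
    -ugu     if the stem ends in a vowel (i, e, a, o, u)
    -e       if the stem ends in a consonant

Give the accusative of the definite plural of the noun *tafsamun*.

*tafsamun* — final consonant /n/ (voiced) → -om → *tafsamunom*.
The plural form *tafsamunom* — final consonant /m/ (labial) → -wez → *tafsamunomwez*.
Since the final sound of the definite form *tafsamunomwez* is /z/ (a consonant), it takes -e, giving *tafsamunomweze*.

tafsamunomweze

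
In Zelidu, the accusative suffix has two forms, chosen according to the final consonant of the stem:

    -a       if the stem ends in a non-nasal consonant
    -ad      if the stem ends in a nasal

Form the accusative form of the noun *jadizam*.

jadizamad

The final consonant of *jadizam* is /m/, which is a nasal, so the suffix is -ad, giving *jadizamad*.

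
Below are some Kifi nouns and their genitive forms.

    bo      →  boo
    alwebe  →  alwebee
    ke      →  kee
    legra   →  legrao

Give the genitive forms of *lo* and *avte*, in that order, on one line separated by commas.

Looking at the last vowel of each stem: -e when the last vowel of the stem is a front vowel (*alwebe*, *ke*); -o when the last vowel of the stem is a back vowel (*bo*, *legra*).
*lo*: last vowel = /o/, a back vowel → -o → *loo*.
Since the last vowel of *avte* is /e/ (a front vowel), it takes -e, giving *avtee*.

loo, avtee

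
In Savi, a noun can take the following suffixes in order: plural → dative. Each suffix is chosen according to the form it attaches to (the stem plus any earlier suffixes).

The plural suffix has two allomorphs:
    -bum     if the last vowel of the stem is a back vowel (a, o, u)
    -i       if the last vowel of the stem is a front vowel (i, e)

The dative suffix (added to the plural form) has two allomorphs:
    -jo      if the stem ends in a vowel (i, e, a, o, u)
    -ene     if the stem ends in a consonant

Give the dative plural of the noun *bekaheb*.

Since the last vowel of *bekaheb* is /e/ (a front vowel), it takes -i, giving *bekahebi*.
Since the final sound of the plural form *bekahebi* is /i/ (a vowel), it takes -jo, giving *bekahebijo*.

bekahebijo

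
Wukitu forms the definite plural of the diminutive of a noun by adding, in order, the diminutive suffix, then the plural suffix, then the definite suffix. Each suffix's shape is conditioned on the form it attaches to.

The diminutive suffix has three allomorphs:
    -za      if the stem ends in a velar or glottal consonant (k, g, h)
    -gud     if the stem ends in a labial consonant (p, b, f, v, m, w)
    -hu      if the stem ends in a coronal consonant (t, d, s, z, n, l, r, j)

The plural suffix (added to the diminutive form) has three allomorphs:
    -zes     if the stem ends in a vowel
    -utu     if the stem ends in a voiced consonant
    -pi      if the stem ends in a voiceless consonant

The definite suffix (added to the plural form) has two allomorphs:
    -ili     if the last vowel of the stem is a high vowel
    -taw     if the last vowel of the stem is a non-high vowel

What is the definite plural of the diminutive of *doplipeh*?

doplipehzazestaw

*doplipeh*: final consonant = /h/, velar/glottal → -za → *doplipehza*.
Since the final sound of the diminutive form *doplipehza* is /a/ (a vowel), it takes -zes, giving *doplipehzazes*.
Since the last vowel of the plural form *doplipehzazes* is /e/ (a non-high vowel), it takes -taw, giving *doplipehzazestaw*.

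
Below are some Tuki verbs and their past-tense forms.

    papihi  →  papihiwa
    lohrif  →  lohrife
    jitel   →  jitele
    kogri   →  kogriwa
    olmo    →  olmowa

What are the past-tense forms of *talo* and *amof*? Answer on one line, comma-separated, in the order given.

talowa, amofe

The alternation tracks the final sound of the stem — -e when the stem ends in a consonant (*lohrif*, *jitel*); -wa when the stem ends in a vowel (*papihi*, *kogri*, *olmo*).
Since the final sound of *talo* is /o/ (a vowel), it takes -wa, giving *talowa*.
*amof*: final sound = /f/, a consonant → -e → *amofe*.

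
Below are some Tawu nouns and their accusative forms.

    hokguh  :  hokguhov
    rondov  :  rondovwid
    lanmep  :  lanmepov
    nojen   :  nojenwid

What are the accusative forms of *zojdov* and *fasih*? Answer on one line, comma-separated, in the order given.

zojdovwid, fasihov

The alternation tracks the final consonant of the stem — -ov when the stem ends in a voiceless consonant (*hokguh*, *lanmep*); -wid when the stem ends in a voiced consonant (*rondov*, *nojen*).
*zojdov*: final consonant = /v/, voiced → -wid → *zojdovwid*.
*fasih*: final consonant = /h/, voiceless → -ov → *fasihov*.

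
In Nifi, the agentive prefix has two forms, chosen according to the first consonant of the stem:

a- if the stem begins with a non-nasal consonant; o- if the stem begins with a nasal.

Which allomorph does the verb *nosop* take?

The first consonant of *nosop* is /n/, which is a nasal, so the prefix is o-.

o-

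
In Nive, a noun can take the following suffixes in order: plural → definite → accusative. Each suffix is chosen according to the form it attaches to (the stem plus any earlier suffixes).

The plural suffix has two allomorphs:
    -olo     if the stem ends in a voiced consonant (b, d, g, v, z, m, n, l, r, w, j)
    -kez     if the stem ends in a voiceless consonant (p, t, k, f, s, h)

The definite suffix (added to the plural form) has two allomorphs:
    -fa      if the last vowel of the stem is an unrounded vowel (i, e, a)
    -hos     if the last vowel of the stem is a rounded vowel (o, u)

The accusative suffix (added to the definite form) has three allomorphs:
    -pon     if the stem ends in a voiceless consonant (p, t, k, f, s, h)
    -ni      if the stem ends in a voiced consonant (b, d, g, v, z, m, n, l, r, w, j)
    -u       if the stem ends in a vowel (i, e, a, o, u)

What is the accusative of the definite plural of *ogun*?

The final consonant of *ogun* is /n/, which is voiced, so the plural suffix is -olo, giving *ogunolo*.
The plural form *ogunolo* — last vowel /o/ (a rounded vowel) → -hos → *ogunolohos*.
The definite form *ogunolohos* — final sound /s/ (a voiceless consonant) → -pon → *ogunolohospon*.

ogunolohospon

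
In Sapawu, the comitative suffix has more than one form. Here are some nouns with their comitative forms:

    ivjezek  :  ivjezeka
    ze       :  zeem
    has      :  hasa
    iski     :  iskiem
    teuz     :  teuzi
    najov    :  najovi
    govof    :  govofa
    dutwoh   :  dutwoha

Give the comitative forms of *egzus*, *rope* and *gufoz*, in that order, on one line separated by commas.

The pattern is voicing of the final sound: -a when the stem ends in a voiceless consonant (*ivjezek*, *has*, *govof*, *dutwoh*); -i when the stem ends in a voiced consonant (*teuz*, *najov*); -em when the stem ends in a vowel (*ze*, *iski*).
The final sound of *egzus* is /s/, which is a voiceless consonant, so the suffix is -a, giving *egzusa*.
*rope* — final sound /e/ (a vowel) → -em → *ropeem*.
*gufoz* — final sound /z/ (a voiced consonant) → -i → *gufozi*.

egzusa, ropeem, gufozi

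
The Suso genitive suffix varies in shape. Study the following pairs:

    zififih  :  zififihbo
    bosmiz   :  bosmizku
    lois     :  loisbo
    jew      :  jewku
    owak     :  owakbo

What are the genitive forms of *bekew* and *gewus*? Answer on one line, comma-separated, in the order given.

bekewku, gewusbo

The pattern is voicing of the final consonant: -bo when the stem ends in a voiceless consonant (*zififih*, *lois*, *owak*); -ku when the stem ends in a voiced consonant (*bosmiz*, *jew*).
Since the final consonant of *bekew* is /w/ (voiced), it takes -ku, giving *bekewku*.
*gewus* — final consonant /s/ (voiceless) → -bo → *gewusbo*.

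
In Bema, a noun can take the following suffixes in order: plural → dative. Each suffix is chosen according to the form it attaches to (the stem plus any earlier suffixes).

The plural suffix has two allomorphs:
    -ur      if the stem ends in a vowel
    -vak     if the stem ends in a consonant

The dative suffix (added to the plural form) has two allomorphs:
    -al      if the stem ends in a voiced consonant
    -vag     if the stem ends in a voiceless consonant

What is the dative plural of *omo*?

omoural

*omo* — final sound /o/ (a vowel) → -ur → *omour*.
The plural form *omour* — final consonant /r/ (voiced) → -al → *omoural*.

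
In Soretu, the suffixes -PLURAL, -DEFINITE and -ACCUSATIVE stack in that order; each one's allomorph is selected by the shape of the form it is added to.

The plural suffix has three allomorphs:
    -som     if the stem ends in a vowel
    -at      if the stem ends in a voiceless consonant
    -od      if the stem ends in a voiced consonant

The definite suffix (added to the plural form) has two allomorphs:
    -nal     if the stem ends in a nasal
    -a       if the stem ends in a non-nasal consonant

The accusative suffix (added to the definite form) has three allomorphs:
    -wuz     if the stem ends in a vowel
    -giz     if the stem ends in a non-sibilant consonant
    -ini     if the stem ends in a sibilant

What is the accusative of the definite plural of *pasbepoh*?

*pasbepoh* — final sound /h/ (a voiceless consonant) → -at → *pasbepohat*.
The final consonant of the plural form *pasbepohat* is /t/, which is non-nasal, so the definite suffix is -a, giving *pasbepohata*.
The final sound of the definite form *pasbepohata* is /a/, which is a vowel, so the accusative suffix is -wuz, giving *pasbepohatawuz*.

pasbepohatawuz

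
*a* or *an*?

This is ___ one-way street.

a

The indefinite article is chosen by the initial *sound* of the following word, not its spelling.
*one-way* begins with the sound /wʌ/ (*one* pronounced /wʌn/) — a consonant sound.
So the article is *a*: This is a one-way street.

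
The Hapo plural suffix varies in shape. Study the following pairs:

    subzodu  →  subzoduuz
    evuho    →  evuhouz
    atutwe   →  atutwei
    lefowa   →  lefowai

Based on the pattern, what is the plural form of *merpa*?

The pattern is rounding harmony: -uz when the last vowel of the stem is a rounded vowel (*subzodu*, *evuho*); -i when the last vowel of the stem is an unrounded vowel (*atutwe*, *lefowa*).
Since the last vowel of *merpa* is /a/ (an unrounded vowel), it takes -i, giving *merpai*.

merpai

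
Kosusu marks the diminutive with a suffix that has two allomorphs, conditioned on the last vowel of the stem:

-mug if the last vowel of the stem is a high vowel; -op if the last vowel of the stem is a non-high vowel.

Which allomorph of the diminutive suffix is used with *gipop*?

*gipop* — last vowel /o/ (a non-high vowel) → -op.

-op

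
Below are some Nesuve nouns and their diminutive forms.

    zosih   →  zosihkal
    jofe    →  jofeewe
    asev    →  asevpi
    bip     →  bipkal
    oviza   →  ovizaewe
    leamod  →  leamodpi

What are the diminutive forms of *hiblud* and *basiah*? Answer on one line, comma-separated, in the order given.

hibludpi, basiahkal

The alternation tracks the final sound of the stem — -kal when the stem ends in a voiceless consonant (*zosih*, *bip*); -pi when the stem ends in a voiced consonant (*asev*, *leamod*); -ewe when the stem ends in a vowel (*jofe*, *oviza*).
Since the final sound of *hiblud* is /d/ (a voiced consonant), it takes -pi, giving *hibludpi*.
The final sound of *basiah* is /h/, which is a voiceless consonant, so the suffix is -kal, giving *basiahkal*.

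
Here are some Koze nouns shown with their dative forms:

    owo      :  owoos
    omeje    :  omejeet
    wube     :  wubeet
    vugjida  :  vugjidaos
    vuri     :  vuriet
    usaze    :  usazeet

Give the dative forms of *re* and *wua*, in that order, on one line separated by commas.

The alternation tracks the last vowel of the stem — -et when the last vowel of the stem is a front vowel (*omeje*, *wube*, *vuri*, *usaze*); -os when the last vowel of the stem is a back vowel (*owo*, *vugjida*).
Since the last vowel of *re* is /e/ (a front vowel), it takes -et, giving *reet*.
*wua* — last vowel /a/ (a back vowel) → -os → *wuaos*.

reet, wuaos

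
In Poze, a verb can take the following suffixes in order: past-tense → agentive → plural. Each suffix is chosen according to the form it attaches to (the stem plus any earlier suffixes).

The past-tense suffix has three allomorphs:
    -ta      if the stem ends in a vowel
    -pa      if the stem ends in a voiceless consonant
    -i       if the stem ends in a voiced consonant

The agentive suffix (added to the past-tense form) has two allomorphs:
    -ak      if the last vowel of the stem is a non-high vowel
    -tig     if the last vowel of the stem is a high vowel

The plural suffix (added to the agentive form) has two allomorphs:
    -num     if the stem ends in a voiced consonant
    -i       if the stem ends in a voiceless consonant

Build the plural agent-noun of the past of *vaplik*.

*vaplik*: final sound = /k/, a voiceless consonant → -pa → *vaplikpa*.
The past-tense form *vaplikpa* — last vowel /a/ (a non-high vowel) → -ak → *vaplikpaak*.
The agentive form *vaplikpaak* — final consonant /k/ (voiceless) → -i → *vaplikpaaki*.

vaplikpaaki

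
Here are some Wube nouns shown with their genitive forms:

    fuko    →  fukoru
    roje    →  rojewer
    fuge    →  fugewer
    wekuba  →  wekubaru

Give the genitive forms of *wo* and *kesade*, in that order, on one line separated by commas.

woru, kesadewer

The pattern is front/back vowel harmony: -wer when the last vowel of the stem is a front vowel (*roje*, *fuge*); -ru when the last vowel of the stem is a back vowel (*fuko*, *wekuba*).
*wo* — last vowel /o/ (a back vowel) → -ru → *woru*.
Since the last vowel of *kesade* is /e/ (a front vowel), it takes -wer, giving *kesadewer*.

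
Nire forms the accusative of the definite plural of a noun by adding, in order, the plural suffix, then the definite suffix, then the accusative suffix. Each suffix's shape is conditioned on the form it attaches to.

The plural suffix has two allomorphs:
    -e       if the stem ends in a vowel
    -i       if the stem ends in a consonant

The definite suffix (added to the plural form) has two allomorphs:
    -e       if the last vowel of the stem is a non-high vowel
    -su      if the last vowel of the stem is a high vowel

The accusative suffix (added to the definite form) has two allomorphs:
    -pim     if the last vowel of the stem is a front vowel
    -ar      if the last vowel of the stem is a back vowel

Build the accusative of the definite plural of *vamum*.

vamumisuar

*vamum* — final sound /m/ (a consonant) → -i → *vamumi*.
The last vowel of the plural form *vamumi* is /i/, which is a high vowel, so the definite suffix is -su, giving *vamumisu*.
The last vowel of the definite form *vamumisu* is /u/, which is a back vowel, so the accusative suffix is -ar, giving *vamumisuar*.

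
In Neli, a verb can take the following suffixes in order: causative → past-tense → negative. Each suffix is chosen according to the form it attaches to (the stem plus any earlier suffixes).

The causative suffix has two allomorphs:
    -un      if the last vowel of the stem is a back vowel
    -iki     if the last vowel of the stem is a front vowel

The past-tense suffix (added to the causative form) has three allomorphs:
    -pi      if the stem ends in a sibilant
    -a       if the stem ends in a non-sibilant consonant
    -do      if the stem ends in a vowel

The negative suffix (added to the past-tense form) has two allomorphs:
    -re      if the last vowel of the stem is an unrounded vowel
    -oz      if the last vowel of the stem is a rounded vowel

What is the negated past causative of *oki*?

okiikidooz

Since the last vowel of *oki* is /i/ (a front vowel), it takes -iki, giving *okiiki*.
The causative form *okiiki* — final sound /i/ (a vowel) → -do → *okiikido*.
The past-tense form *okiikido* — last vowel /o/ (a rounded vowel) → -oz → *okiikidooz*.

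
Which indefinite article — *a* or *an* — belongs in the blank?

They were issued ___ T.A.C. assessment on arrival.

a

The indefinite article is chosen by the initial *sound* of the following word, not its spelling.
The initialism *T.A.C.* is read letter by letter; the first letter, T, is pronounced /tiː/, which begins with a consonant sound.
So the article is *a*: They were issued a T.A.C. assessment on arrival.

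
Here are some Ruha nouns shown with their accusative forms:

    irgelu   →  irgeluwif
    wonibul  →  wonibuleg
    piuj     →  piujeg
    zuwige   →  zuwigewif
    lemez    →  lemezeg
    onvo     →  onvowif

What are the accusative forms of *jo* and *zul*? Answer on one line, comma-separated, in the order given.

jowif, zuleg

The alternation tracks the final sound of the stem — -eg when the stem ends in a consonant (*wonibul*, *piuj*, *lemez*); -wif when the stem ends in a vowel (*irgelu*, *zuwige*, *onvo*).
*jo* — final sound /o/ (a vowel) → -wif → *jowif*.
*zul*: final sound = /l/, a consonant → -eg → *zuleg*.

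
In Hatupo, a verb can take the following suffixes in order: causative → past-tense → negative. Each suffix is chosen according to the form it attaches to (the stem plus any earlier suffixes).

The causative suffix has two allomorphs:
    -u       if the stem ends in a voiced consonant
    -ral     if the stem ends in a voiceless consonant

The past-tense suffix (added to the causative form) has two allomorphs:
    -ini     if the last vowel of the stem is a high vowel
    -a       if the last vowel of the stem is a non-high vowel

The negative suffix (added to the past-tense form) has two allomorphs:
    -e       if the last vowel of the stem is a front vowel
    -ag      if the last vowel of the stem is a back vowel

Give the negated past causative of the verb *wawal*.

wawaluinie

The final consonant of *wawal* is /l/, which is voiced, so the causative suffix is -u, giving *wawalu*.
The causative form *wawalu* — last vowel /u/ (a high vowel) → -ini → *wawaluini*.
The last vowel of the past-tense form *wawaluini* is /i/, which is a front vowel, so the negative suffix is -e, giving *wawaluinie*.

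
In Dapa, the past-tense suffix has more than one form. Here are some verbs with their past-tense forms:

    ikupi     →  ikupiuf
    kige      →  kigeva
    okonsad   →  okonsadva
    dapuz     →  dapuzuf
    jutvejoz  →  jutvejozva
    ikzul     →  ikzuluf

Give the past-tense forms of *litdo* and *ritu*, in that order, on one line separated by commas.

litdova, rituuf

The pattern is height harmony: -uf when the last vowel of the stem is a high vowel (*ikupi*, *dapuz*, *ikzul*); -va when the last vowel of the stem is a non-high vowel (*kige*, *okonsad*, *jutvejoz*).
Since the last vowel of *litdo* is /o/ (a non-high vowel), it takes -va, giving *litdova*.
*ritu* — last vowel /u/ (a high vowel) → -uf → *rituuf*.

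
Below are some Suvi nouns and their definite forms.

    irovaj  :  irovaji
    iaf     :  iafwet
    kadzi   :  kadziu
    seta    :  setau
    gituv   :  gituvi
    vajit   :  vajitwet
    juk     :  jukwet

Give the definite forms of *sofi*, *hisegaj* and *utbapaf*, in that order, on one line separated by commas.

The suffix is conditioned by the final sound: -wet when the stem ends in a voiceless consonant (*iaf*, *vajit*, *juk*); -i when the stem ends in a voiced consonant (*irovaj*, *gituv*); -u when the stem ends in a vowel (*kadzi*, *seta*).
*sofi* — final sound /i/ (a vowel) → -u → *sofiu*.
*hisegaj*: final sound = /j/, a voiced consonant → -i → *hisegaji*.
Since the final sound of *utbapaf* is /f/ (a voiceless consonant), it takes -wet, giving *utbapafwet*.

sofiu, hisegaji, utbapafwet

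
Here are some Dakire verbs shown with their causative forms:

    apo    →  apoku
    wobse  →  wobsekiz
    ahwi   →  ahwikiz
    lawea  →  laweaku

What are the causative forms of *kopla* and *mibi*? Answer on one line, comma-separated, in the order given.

The alternation tracks the last vowel of the stem — -kiz when the last vowel of the stem is a front vowel (*wobse*, *ahwi*); -ku when the last vowel of the stem is a back vowel (*apo*, *lawea*).
The last vowel of *kopla* is /a/, which is a back vowel, so the suffix is -ku, giving *koplaku*.
Since the last vowel of *mibi* is /i/ (a front vowel), it takes -kiz, giving *mibikiz*.

koplaku, mibikiz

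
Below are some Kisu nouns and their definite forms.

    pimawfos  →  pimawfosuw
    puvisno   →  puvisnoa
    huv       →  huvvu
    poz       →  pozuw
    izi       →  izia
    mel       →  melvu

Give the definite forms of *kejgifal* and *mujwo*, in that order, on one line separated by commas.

kejgifalvu, mujwoa

The suffix is conditioned by the final sound: -uw when the stem ends in a sibilant (*pimawfos*, *poz*); -vu when the stem ends in a non-sibilant consonant (*huv*, *mel*); -a when the stem ends in a vowel (*puvisno*, *izi*).
*kejgifal*: final sound = /l/, a non-sibilant consonant → -vu → *kejgifalvu*.
Since the final sound of *mujwo* is /o/ (a vowel), it takes -a, giving *mujwoa*.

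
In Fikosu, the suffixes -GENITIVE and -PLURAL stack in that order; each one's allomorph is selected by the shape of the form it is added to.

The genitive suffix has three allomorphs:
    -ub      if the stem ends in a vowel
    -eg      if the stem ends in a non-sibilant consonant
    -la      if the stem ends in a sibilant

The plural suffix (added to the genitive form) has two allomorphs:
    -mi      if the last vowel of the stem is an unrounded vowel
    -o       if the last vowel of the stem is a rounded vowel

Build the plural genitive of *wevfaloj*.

wevfalojegmi

*wevfaloj*: final sound = /j/, a non-sibilant consonant → -eg → *wevfalojeg*.
The last vowel of the genitive form *wevfalojeg* is /e/, which is an unrounded vowel, so the plural suffix is -mi, giving *wevfalojegmi*.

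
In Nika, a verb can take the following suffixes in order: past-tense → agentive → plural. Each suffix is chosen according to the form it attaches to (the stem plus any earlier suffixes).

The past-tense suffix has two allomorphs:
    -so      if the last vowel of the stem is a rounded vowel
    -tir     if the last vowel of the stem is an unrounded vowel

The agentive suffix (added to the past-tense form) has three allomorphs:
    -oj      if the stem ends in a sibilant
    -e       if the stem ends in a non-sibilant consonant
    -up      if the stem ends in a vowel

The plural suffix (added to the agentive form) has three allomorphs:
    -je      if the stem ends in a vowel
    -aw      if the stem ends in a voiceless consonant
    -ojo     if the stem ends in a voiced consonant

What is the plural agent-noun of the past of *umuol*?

Since the last vowel of *umuol* is /o/ (a rounded vowel), it takes -so, giving *umuolso*.
The final sound of the past-tense form *umuolso* is /o/, which is a vowel, so the agentive suffix is -up, giving *umuolsoup*.
Since the final sound of the agentive form *umuolsoup* is /p/ (a voiceless consonant), it takes -aw, giving *umuolsoupaw*.

umuolsoupaw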